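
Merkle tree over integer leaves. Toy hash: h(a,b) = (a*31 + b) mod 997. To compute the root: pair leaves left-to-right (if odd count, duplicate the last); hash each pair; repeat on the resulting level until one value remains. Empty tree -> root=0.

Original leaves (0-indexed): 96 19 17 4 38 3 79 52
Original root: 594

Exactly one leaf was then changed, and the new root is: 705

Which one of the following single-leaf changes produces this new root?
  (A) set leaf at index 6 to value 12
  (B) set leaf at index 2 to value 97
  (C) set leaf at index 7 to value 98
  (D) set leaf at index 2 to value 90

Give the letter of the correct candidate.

Answer: B

Derivation:
Original leaves: [96, 19, 17, 4, 38, 3, 79, 52]
Target new root: 705
Try each candidate change and compute the resulting root:
Candidate A: set leaf[6] = 12 -> leaves = [96, 19, 17, 4, 38, 3, 12, 52]
  L0: [96, 19, 17, 4, 38, 3, 12, 52]
  L1: h(96,19)=(96*31+19)%997=4 h(17,4)=(17*31+4)%997=531 h(38,3)=(38*31+3)%997=184 h(12,52)=(12*31+52)%997=424 -> [4, 531, 184, 424]
  L2: h(4,531)=(4*31+531)%997=655 h(184,424)=(184*31+424)%997=146 -> [655, 146]
  L3: h(655,146)=(655*31+146)%997=511 -> [511]
  root = 511 != target 705
Candidate B: set leaf[2] = 97 -> leaves = [96, 19, 97, 4, 38, 3, 79, 52]
  L0: [96, 19, 97, 4, 38, 3, 79, 52]
  L1: h(96,19)=(96*31+19)%997=4 h(97,4)=(97*31+4)%997=20 h(38,3)=(38*31+3)%997=184 h(79,52)=(79*31+52)%997=507 -> [4, 20, 184, 507]
  L2: h(4,20)=(4*31+20)%997=144 h(184,507)=(184*31+507)%997=229 -> [144, 229]
  L3: h(144,229)=(144*31+229)%997=705 -> [705]
  root = 705 == target 705  ** MATCH **
Candidate C: set leaf[7] = 98 -> leaves = [96, 19, 17, 4, 38, 3, 79, 98]
  L0: [96, 19, 17, 4, 38, 3, 79, 98]
  L1: h(96,19)=(96*31+19)%997=4 h(17,4)=(17*31+4)%997=531 h(38,3)=(38*31+3)%997=184 h(79,98)=(79*31+98)%997=553 -> [4, 531, 184, 553]
  L2: h(4,531)=(4*31+531)%997=655 h(184,553)=(184*31+553)%997=275 -> [655, 275]
  L3: h(655,275)=(655*31+275)%997=640 -> [640]
  root = 640 != target 705
Candidate D: set leaf[2] = 90 -> leaves = [96, 19, 90, 4, 38, 3, 79, 52]
  L0: [96, 19, 90, 4, 38, 3, 79, 52]
  L1: h(96,19)=(96*31+19)%997=4 h(90,4)=(90*31+4)%997=800 h(38,3)=(38*31+3)%997=184 h(79,52)=(79*31+52)%997=507 -> [4, 800, 184, 507]
  L2: h(4,800)=(4*31+800)%997=924 h(184,507)=(184*31+507)%997=229 -> [924, 229]
  L3: h(924,229)=(924*31+229)%997=957 -> [957]
  root = 957 != target 705
Candidate B produces the target root.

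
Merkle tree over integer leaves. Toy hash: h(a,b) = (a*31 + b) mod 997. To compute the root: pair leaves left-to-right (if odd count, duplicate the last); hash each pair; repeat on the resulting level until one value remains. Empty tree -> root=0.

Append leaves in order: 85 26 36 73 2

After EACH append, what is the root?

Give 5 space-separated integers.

Answer: 85 667 892 929 937

Derivation:
After append 85 (leaves=[85]):
  L0: [85]
  root=85
After append 26 (leaves=[85, 26]):
  L0: [85, 26]
  L1: h(85,26)=(85*31+26)%997=667 -> [667]
  root=667
After append 36 (leaves=[85, 26, 36]):
  L0: [85, 26, 36]
  L1: h(85,26)=(85*31+26)%997=667 h(36,36)=(36*31+36)%997=155 -> [667, 155]
  L2: h(667,155)=(667*31+155)%997=892 -> [892]
  root=892
After append 73 (leaves=[85, 26, 36, 73]):
  L0: [85, 26, 36, 73]
  L1: h(85,26)=(85*31+26)%997=667 h(36,73)=(36*31+73)%997=192 -> [667, 192]
  L2: h(667,192)=(667*31+192)%997=929 -> [929]
  root=929
After append 2 (leaves=[85, 26, 36, 73, 2]):
  L0: [85, 26, 36, 73, 2]
  L1: h(85,26)=(85*31+26)%997=667 h(36,73)=(36*31+73)%997=192 h(2,2)=(2*31+2)%997=64 -> [667, 192, 64]
  L2: h(667,192)=(667*31+192)%997=929 h(64,64)=(64*31+64)%997=54 -> [929, 54]
  L3: h(929,54)=(929*31+54)%997=937 -> [937]
  root=937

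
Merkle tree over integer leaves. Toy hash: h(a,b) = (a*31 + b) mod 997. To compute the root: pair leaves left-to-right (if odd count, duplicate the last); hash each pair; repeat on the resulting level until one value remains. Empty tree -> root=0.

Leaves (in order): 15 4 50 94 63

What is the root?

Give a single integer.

Answer: 886

Derivation:
L0: [15, 4, 50, 94, 63]
L1: h(15,4)=(15*31+4)%997=469 h(50,94)=(50*31+94)%997=647 h(63,63)=(63*31+63)%997=22 -> [469, 647, 22]
L2: h(469,647)=(469*31+647)%997=231 h(22,22)=(22*31+22)%997=704 -> [231, 704]
L3: h(231,704)=(231*31+704)%997=886 -> [886]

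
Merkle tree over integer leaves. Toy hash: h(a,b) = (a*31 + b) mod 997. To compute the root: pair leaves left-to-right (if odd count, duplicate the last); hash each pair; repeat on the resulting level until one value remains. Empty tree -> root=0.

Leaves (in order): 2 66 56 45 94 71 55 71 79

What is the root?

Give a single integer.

L0: [2, 66, 56, 45, 94, 71, 55, 71, 79]
L1: h(2,66)=(2*31+66)%997=128 h(56,45)=(56*31+45)%997=784 h(94,71)=(94*31+71)%997=991 h(55,71)=(55*31+71)%997=779 h(79,79)=(79*31+79)%997=534 -> [128, 784, 991, 779, 534]
L2: h(128,784)=(128*31+784)%997=764 h(991,779)=(991*31+779)%997=593 h(534,534)=(534*31+534)%997=139 -> [764, 593, 139]
L3: h(764,593)=(764*31+593)%997=349 h(139,139)=(139*31+139)%997=460 -> [349, 460]
L4: h(349,460)=(349*31+460)%997=312 -> [312]

Answer: 312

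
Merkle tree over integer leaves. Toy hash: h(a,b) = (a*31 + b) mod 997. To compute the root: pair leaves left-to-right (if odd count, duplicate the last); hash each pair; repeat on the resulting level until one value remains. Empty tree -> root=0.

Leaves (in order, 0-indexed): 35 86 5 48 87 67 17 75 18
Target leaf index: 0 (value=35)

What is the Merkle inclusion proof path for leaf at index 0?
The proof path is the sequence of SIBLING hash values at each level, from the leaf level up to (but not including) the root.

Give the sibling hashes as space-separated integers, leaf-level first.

Answer: 86 203 544 597

Derivation:
L0 (leaves): [35, 86, 5, 48, 87, 67, 17, 75, 18], target index=0
L1: h(35,86)=(35*31+86)%997=174 [pair 0] h(5,48)=(5*31+48)%997=203 [pair 1] h(87,67)=(87*31+67)%997=770 [pair 2] h(17,75)=(17*31+75)%997=602 [pair 3] h(18,18)=(18*31+18)%997=576 [pair 4] -> [174, 203, 770, 602, 576]
  Sibling for proof at L0: 86
L2: h(174,203)=(174*31+203)%997=612 [pair 0] h(770,602)=(770*31+602)%997=544 [pair 1] h(576,576)=(576*31+576)%997=486 [pair 2] -> [612, 544, 486]
  Sibling for proof at L1: 203
L3: h(612,544)=(612*31+544)%997=573 [pair 0] h(486,486)=(486*31+486)%997=597 [pair 1] -> [573, 597]
  Sibling for proof at L2: 544
L4: h(573,597)=(573*31+597)%997=414 [pair 0] -> [414]
  Sibling for proof at L3: 597
Root: 414
Proof path (sibling hashes from leaf to root): [86, 203, 544, 597]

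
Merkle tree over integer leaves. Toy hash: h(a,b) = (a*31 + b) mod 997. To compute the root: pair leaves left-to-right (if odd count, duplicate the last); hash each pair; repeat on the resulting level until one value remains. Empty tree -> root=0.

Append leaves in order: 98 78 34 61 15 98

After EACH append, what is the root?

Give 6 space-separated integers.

Answer: 98 125 975 5 560 225

Derivation:
After append 98 (leaves=[98]):
  L0: [98]
  root=98
After append 78 (leaves=[98, 78]):
  L0: [98, 78]
  L1: h(98,78)=(98*31+78)%997=125 -> [125]
  root=125
After append 34 (leaves=[98, 78, 34]):
  L0: [98, 78, 34]
  L1: h(98,78)=(98*31+78)%997=125 h(34,34)=(34*31+34)%997=91 -> [125, 91]
  L2: h(125,91)=(125*31+91)%997=975 -> [975]
  root=975
After append 61 (leaves=[98, 78, 34, 61]):
  L0: [98, 78, 34, 61]
  L1: h(98,78)=(98*31+78)%997=125 h(34,61)=(34*31+61)%997=118 -> [125, 118]
  L2: h(125,118)=(125*31+118)%997=5 -> [5]
  root=5
After append 15 (leaves=[98, 78, 34, 61, 15]):
  L0: [98, 78, 34, 61, 15]
  L1: h(98,78)=(98*31+78)%997=125 h(34,61)=(34*31+61)%997=118 h(15,15)=(15*31+15)%997=480 -> [125, 118, 480]
  L2: h(125,118)=(125*31+118)%997=5 h(480,480)=(480*31+480)%997=405 -> [5, 405]
  L3: h(5,405)=(5*31+405)%997=560 -> [560]
  root=560
After append 98 (leaves=[98, 78, 34, 61, 15, 98]):
  L0: [98, 78, 34, 61, 15, 98]
  L1: h(98,78)=(98*31+78)%997=125 h(34,61)=(34*31+61)%997=118 h(15,98)=(15*31+98)%997=563 -> [125, 118, 563]
  L2: h(125,118)=(125*31+118)%997=5 h(563,563)=(563*31+563)%997=70 -> [5, 70]
  L3: h(5,70)=(5*31+70)%997=225 -> [225]
  root=225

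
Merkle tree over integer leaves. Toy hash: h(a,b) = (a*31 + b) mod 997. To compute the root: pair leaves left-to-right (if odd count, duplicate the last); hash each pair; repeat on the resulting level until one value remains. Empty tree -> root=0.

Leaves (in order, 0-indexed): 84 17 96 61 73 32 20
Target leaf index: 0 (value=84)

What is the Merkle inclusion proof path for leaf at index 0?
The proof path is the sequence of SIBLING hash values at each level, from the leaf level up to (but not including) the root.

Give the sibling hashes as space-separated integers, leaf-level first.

Answer: 17 46 1

Derivation:
L0 (leaves): [84, 17, 96, 61, 73, 32, 20], target index=0
L1: h(84,17)=(84*31+17)%997=627 [pair 0] h(96,61)=(96*31+61)%997=46 [pair 1] h(73,32)=(73*31+32)%997=301 [pair 2] h(20,20)=(20*31+20)%997=640 [pair 3] -> [627, 46, 301, 640]
  Sibling for proof at L0: 17
L2: h(627,46)=(627*31+46)%997=540 [pair 0] h(301,640)=(301*31+640)%997=1 [pair 1] -> [540, 1]
  Sibling for proof at L1: 46
L3: h(540,1)=(540*31+1)%997=789 [pair 0] -> [789]
  Sibling for proof at L2: 1
Root: 789
Proof path (sibling hashes from leaf to root): [17, 46, 1]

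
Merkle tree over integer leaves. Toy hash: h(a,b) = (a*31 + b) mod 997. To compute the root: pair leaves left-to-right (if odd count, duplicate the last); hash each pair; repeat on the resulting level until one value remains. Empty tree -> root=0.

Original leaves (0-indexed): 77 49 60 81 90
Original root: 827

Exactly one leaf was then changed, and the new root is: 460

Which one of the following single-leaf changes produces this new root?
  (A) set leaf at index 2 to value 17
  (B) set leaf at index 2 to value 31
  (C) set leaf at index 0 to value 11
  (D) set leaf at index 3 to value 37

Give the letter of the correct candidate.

Original leaves: [77, 49, 60, 81, 90]
Target new root: 460
Try each candidate change and compute the resulting root:
Candidate A: set leaf[2] = 17 -> leaves = [77, 49, 17, 81, 90]
  L0: [77, 49, 17, 81, 90]
  L1: h(77,49)=(77*31+49)%997=442 h(17,81)=(17*31+81)%997=608 h(90,90)=(90*31+90)%997=886 -> [442, 608, 886]
  L2: h(442,608)=(442*31+608)%997=352 h(886,886)=(886*31+886)%997=436 -> [352, 436]
  L3: h(352,436)=(352*31+436)%997=381 -> [381]
  root = 381 != target 460
Candidate B: set leaf[2] = 31 -> leaves = [77, 49, 31, 81, 90]
  L0: [77, 49, 31, 81, 90]
  L1: h(77,49)=(77*31+49)%997=442 h(31,81)=(31*31+81)%997=45 h(90,90)=(90*31+90)%997=886 -> [442, 45, 886]
  L2: h(442,45)=(442*31+45)%997=786 h(886,886)=(886*31+886)%997=436 -> [786, 436]
  L3: h(786,436)=(786*31+436)%997=874 -> [874]
  root = 874 != target 460
Candidate C: set leaf[0] = 11 -> leaves = [11, 49, 60, 81, 90]
  L0: [11, 49, 60, 81, 90]
  L1: h(11,49)=(11*31+49)%997=390 h(60,81)=(60*31+81)%997=944 h(90,90)=(90*31+90)%997=886 -> [390, 944, 886]
  L2: h(390,944)=(390*31+944)%997=73 h(886,886)=(886*31+886)%997=436 -> [73, 436]
  L3: h(73,436)=(73*31+436)%997=705 -> [705]
  root = 705 != target 460
Candidate D: set leaf[3] = 37 -> leaves = [77, 49, 60, 37, 90]
  L0: [77, 49, 60, 37, 90]
  L1: h(77,49)=(77*31+49)%997=442 h(60,37)=(60*31+37)%997=900 h(90,90)=(90*31+90)%997=886 -> [442, 900, 886]
  L2: h(442,900)=(442*31+900)%997=644 h(886,886)=(886*31+886)%997=436 -> [644, 436]
  L3: h(644,436)=(644*31+436)%997=460 -> [460]
  root = 460 == target 460  ** MATCH **
Candidate D produces the target root.

Answer: D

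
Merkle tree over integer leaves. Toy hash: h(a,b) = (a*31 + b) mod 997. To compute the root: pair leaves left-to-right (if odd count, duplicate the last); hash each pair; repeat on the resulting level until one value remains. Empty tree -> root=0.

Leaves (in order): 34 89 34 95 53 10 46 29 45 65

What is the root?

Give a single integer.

L0: [34, 89, 34, 95, 53, 10, 46, 29, 45, 65]
L1: h(34,89)=(34*31+89)%997=146 h(34,95)=(34*31+95)%997=152 h(53,10)=(53*31+10)%997=656 h(46,29)=(46*31+29)%997=458 h(45,65)=(45*31+65)%997=463 -> [146, 152, 656, 458, 463]
L2: h(146,152)=(146*31+152)%997=690 h(656,458)=(656*31+458)%997=854 h(463,463)=(463*31+463)%997=858 -> [690, 854, 858]
L3: h(690,854)=(690*31+854)%997=310 h(858,858)=(858*31+858)%997=537 -> [310, 537]
L4: h(310,537)=(310*31+537)%997=177 -> [177]

Answer: 177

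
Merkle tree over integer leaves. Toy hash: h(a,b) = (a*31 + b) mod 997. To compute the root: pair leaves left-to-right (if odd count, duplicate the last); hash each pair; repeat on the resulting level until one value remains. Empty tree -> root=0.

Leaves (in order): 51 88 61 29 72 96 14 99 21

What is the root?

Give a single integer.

L0: [51, 88, 61, 29, 72, 96, 14, 99, 21]
L1: h(51,88)=(51*31+88)%997=672 h(61,29)=(61*31+29)%997=923 h(72,96)=(72*31+96)%997=334 h(14,99)=(14*31+99)%997=533 h(21,21)=(21*31+21)%997=672 -> [672, 923, 334, 533, 672]
L2: h(672,923)=(672*31+923)%997=818 h(334,533)=(334*31+533)%997=917 h(672,672)=(672*31+672)%997=567 -> [818, 917, 567]
L3: h(818,917)=(818*31+917)%997=353 h(567,567)=(567*31+567)%997=198 -> [353, 198]
L4: h(353,198)=(353*31+198)%997=174 -> [174]

Answer: 174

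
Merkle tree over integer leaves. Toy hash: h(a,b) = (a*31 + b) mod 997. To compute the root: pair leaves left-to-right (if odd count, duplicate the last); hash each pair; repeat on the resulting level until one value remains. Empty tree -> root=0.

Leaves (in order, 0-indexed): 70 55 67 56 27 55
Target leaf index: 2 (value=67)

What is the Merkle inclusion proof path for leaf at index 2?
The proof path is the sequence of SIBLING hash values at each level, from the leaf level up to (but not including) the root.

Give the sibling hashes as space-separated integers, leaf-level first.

Answer: 56 231 628

Derivation:
L0 (leaves): [70, 55, 67, 56, 27, 55], target index=2
L1: h(70,55)=(70*31+55)%997=231 [pair 0] h(67,56)=(67*31+56)%997=139 [pair 1] h(27,55)=(27*31+55)%997=892 [pair 2] -> [231, 139, 892]
  Sibling for proof at L0: 56
L2: h(231,139)=(231*31+139)%997=321 [pair 0] h(892,892)=(892*31+892)%997=628 [pair 1] -> [321, 628]
  Sibling for proof at L1: 231
L3: h(321,628)=(321*31+628)%997=609 [pair 0] -> [609]
  Sibling for proof at L2: 628
Root: 609
Proof path (sibling hashes from leaf to root): [56, 231, 628]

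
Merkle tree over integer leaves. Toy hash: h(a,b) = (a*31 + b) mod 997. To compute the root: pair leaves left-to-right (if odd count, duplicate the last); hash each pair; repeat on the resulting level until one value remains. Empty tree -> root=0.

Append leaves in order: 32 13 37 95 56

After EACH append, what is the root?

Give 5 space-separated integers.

Answer: 32 8 435 493 843

Derivation:
After append 32 (leaves=[32]):
  L0: [32]
  root=32
After append 13 (leaves=[32, 13]):
  L0: [32, 13]
  L1: h(32,13)=(32*31+13)%997=8 -> [8]
  root=8
After append 37 (leaves=[32, 13, 37]):
  L0: [32, 13, 37]
  L1: h(32,13)=(32*31+13)%997=8 h(37,37)=(37*31+37)%997=187 -> [8, 187]
  L2: h(8,187)=(8*31+187)%997=435 -> [435]
  root=435
After append 95 (leaves=[32, 13, 37, 95]):
  L0: [32, 13, 37, 95]
  L1: h(32,13)=(32*31+13)%997=8 h(37,95)=(37*31+95)%997=245 -> [8, 245]
  L2: h(8,245)=(8*31+245)%997=493 -> [493]
  root=493
After append 56 (leaves=[32, 13, 37, 95, 56]):
  L0: [32, 13, 37, 95, 56]
  L1: h(32,13)=(32*31+13)%997=8 h(37,95)=(37*31+95)%997=245 h(56,56)=(56*31+56)%997=795 -> [8, 245, 795]
  L2: h(8,245)=(8*31+245)%997=493 h(795,795)=(795*31+795)%997=515 -> [493, 515]
  L3: h(493,515)=(493*31+515)%997=843 -> [843]
  root=843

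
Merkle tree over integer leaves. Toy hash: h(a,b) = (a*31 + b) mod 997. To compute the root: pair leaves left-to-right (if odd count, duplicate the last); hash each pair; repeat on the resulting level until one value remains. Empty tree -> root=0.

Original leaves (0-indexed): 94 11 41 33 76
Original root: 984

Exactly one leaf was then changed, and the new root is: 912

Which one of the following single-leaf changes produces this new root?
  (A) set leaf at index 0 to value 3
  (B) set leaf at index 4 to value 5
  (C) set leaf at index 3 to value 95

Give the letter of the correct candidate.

Original leaves: [94, 11, 41, 33, 76]
Target new root: 912
Try each candidate change and compute the resulting root:
Candidate A: set leaf[0] = 3 -> leaves = [3, 11, 41, 33, 76]
  L0: [3, 11, 41, 33, 76]
  L1: h(3,11)=(3*31+11)%997=104 h(41,33)=(41*31+33)%997=307 h(76,76)=(76*31+76)%997=438 -> [104, 307, 438]
  L2: h(104,307)=(104*31+307)%997=540 h(438,438)=(438*31+438)%997=58 -> [540, 58]
  L3: h(540,58)=(540*31+58)%997=846 -> [846]
  root = 846 != target 912
Candidate B: set leaf[4] = 5 -> leaves = [94, 11, 41, 33, 5]
  L0: [94, 11, 41, 33, 5]
  L1: h(94,11)=(94*31+11)%997=931 h(41,33)=(41*31+33)%997=307 h(5,5)=(5*31+5)%997=160 -> [931, 307, 160]
  L2: h(931,307)=(931*31+307)%997=255 h(160,160)=(160*31+160)%997=135 -> [255, 135]
  L3: h(255,135)=(255*31+135)%997=64 -> [64]
  root = 64 != target 912
Candidate C: set leaf[3] = 95 -> leaves = [94, 11, 41, 95, 76]
  L0: [94, 11, 41, 95, 76]
  L1: h(94,11)=(94*31+11)%997=931 h(41,95)=(41*31+95)%997=369 h(76,76)=(76*31+76)%997=438 -> [931, 369, 438]
  L2: h(931,369)=(931*31+369)%997=317 h(438,438)=(438*31+438)%997=58 -> [317, 58]
  L3: h(317,58)=(317*31+58)%997=912 -> [912]
  root = 912 == target 912  ** MATCH **
Candidate C produces the target root.

Answer: C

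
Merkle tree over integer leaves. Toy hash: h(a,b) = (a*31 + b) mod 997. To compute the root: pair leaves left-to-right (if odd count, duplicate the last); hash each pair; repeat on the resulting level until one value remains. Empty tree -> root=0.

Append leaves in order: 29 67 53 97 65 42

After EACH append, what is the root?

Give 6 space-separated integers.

Answer: 29 966 735 779 979 243

Derivation:
After append 29 (leaves=[29]):
  L0: [29]
  root=29
After append 67 (leaves=[29, 67]):
  L0: [29, 67]
  L1: h(29,67)=(29*31+67)%997=966 -> [966]
  root=966
After append 53 (leaves=[29, 67, 53]):
  L0: [29, 67, 53]
  L1: h(29,67)=(29*31+67)%997=966 h(53,53)=(53*31+53)%997=699 -> [966, 699]
  L2: h(966,699)=(966*31+699)%997=735 -> [735]
  root=735
After append 97 (leaves=[29, 67, 53, 97]):
  L0: [29, 67, 53, 97]
  L1: h(29,67)=(29*31+67)%997=966 h(53,97)=(53*31+97)%997=743 -> [966, 743]
  L2: h(966,743)=(966*31+743)%997=779 -> [779]
  root=779
After append 65 (leaves=[29, 67, 53, 97, 65]):
  L0: [29, 67, 53, 97, 65]
  L1: h(29,67)=(29*31+67)%997=966 h(53,97)=(53*31+97)%997=743 h(65,65)=(65*31+65)%997=86 -> [966, 743, 86]
  L2: h(966,743)=(966*31+743)%997=779 h(86,86)=(86*31+86)%997=758 -> [779, 758]
  L3: h(779,758)=(779*31+758)%997=979 -> [979]
  root=979
After append 42 (leaves=[29, 67, 53, 97, 65, 42]):
  L0: [29, 67, 53, 97, 65, 42]
  L1: h(29,67)=(29*31+67)%997=966 h(53,97)=(53*31+97)%997=743 h(65,42)=(65*31+42)%997=63 -> [966, 743, 63]
  L2: h(966,743)=(966*31+743)%997=779 h(63,63)=(63*31+63)%997=22 -> [779, 22]
  L3: h(779,22)=(779*31+22)%997=243 -> [243]
  root=243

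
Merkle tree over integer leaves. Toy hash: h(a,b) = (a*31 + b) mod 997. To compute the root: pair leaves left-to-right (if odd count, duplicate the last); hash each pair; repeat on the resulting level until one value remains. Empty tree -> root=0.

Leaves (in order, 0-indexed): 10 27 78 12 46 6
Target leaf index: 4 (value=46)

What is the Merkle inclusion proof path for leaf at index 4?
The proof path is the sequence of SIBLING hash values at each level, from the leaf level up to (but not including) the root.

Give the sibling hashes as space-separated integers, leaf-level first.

L0 (leaves): [10, 27, 78, 12, 46, 6], target index=4
L1: h(10,27)=(10*31+27)%997=337 [pair 0] h(78,12)=(78*31+12)%997=436 [pair 1] h(46,6)=(46*31+6)%997=435 [pair 2] -> [337, 436, 435]
  Sibling for proof at L0: 6
L2: h(337,436)=(337*31+436)%997=913 [pair 0] h(435,435)=(435*31+435)%997=959 [pair 1] -> [913, 959]
  Sibling for proof at L1: 435
L3: h(913,959)=(913*31+959)%997=349 [pair 0] -> [349]
  Sibling for proof at L2: 913
Root: 349
Proof path (sibling hashes from leaf to root): [6, 435, 913]

Answer: 6 435 913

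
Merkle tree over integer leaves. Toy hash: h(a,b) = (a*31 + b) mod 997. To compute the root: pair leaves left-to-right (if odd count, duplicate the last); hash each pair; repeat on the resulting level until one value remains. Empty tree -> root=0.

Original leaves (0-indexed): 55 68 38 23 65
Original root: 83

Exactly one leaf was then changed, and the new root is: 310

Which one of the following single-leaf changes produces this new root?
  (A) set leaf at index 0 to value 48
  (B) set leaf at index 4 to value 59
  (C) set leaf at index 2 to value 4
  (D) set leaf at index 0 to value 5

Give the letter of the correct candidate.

Original leaves: [55, 68, 38, 23, 65]
Target new root: 310
Try each candidate change and compute the resulting root:
Candidate A: set leaf[0] = 48 -> leaves = [48, 68, 38, 23, 65]
  L0: [48, 68, 38, 23, 65]
  L1: h(48,68)=(48*31+68)%997=559 h(38,23)=(38*31+23)%997=204 h(65,65)=(65*31+65)%997=86 -> [559, 204, 86]
  L2: h(559,204)=(559*31+204)%997=584 h(86,86)=(86*31+86)%997=758 -> [584, 758]
  L3: h(584,758)=(584*31+758)%997=916 -> [916]
  root = 916 != target 310
Candidate B: set leaf[4] = 59 -> leaves = [55, 68, 38, 23, 59]
  L0: [55, 68, 38, 23, 59]
  L1: h(55,68)=(55*31+68)%997=776 h(38,23)=(38*31+23)%997=204 h(59,59)=(59*31+59)%997=891 -> [776, 204, 891]
  L2: h(776,204)=(776*31+204)%997=332 h(891,891)=(891*31+891)%997=596 -> [332, 596]
  L3: h(332,596)=(332*31+596)%997=918 -> [918]
  root = 918 != target 310
Candidate C: set leaf[2] = 4 -> leaves = [55, 68, 4, 23, 65]
  L0: [55, 68, 4, 23, 65]
  L1: h(55,68)=(55*31+68)%997=776 h(4,23)=(4*31+23)%997=147 h(65,65)=(65*31+65)%997=86 -> [776, 147, 86]
  L2: h(776,147)=(776*31+147)%997=275 h(86,86)=(86*31+86)%997=758 -> [275, 758]
  L3: h(275,758)=(275*31+758)%997=310 -> [310]
  root = 310 == target 310  ** MATCH **
Candidate D: set leaf[0] = 5 -> leaves = [5, 68, 38, 23, 65]
  L0: [5, 68, 38, 23, 65]
  L1: h(5,68)=(5*31+68)%997=223 h(38,23)=(38*31+23)%997=204 h(65,65)=(65*31+65)%997=86 -> [223, 204, 86]
  L2: h(223,204)=(223*31+204)%997=138 h(86,86)=(86*31+86)%997=758 -> [138, 758]
  L3: h(138,758)=(138*31+758)%997=51 -> [51]
  root = 51 != target 310
Candidate C produces the target root.

Answer: C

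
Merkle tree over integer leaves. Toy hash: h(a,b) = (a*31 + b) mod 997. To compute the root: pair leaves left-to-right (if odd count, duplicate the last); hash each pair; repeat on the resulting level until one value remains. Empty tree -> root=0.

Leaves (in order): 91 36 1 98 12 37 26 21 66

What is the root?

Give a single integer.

Answer: 476

Derivation:
L0: [91, 36, 1, 98, 12, 37, 26, 21, 66]
L1: h(91,36)=(91*31+36)%997=863 h(1,98)=(1*31+98)%997=129 h(12,37)=(12*31+37)%997=409 h(26,21)=(26*31+21)%997=827 h(66,66)=(66*31+66)%997=118 -> [863, 129, 409, 827, 118]
L2: h(863,129)=(863*31+129)%997=960 h(409,827)=(409*31+827)%997=545 h(118,118)=(118*31+118)%997=785 -> [960, 545, 785]
L3: h(960,545)=(960*31+545)%997=395 h(785,785)=(785*31+785)%997=195 -> [395, 195]
L4: h(395,195)=(395*31+195)%997=476 -> [476]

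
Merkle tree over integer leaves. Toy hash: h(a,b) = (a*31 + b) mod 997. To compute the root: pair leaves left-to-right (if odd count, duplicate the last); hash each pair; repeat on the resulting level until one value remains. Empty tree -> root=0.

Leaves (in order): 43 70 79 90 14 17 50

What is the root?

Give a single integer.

Answer: 911

Derivation:
L0: [43, 70, 79, 90, 14, 17, 50]
L1: h(43,70)=(43*31+70)%997=406 h(79,90)=(79*31+90)%997=545 h(14,17)=(14*31+17)%997=451 h(50,50)=(50*31+50)%997=603 -> [406, 545, 451, 603]
L2: h(406,545)=(406*31+545)%997=170 h(451,603)=(451*31+603)%997=626 -> [170, 626]
L3: h(170,626)=(170*31+626)%997=911 -> [911]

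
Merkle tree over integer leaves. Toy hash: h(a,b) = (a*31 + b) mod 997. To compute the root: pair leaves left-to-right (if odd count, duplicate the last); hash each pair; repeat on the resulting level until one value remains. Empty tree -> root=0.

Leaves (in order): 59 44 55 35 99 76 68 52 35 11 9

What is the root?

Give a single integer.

L0: [59, 44, 55, 35, 99, 76, 68, 52, 35, 11, 9]
L1: h(59,44)=(59*31+44)%997=876 h(55,35)=(55*31+35)%997=743 h(99,76)=(99*31+76)%997=154 h(68,52)=(68*31+52)%997=166 h(35,11)=(35*31+11)%997=99 h(9,9)=(9*31+9)%997=288 -> [876, 743, 154, 166, 99, 288]
L2: h(876,743)=(876*31+743)%997=980 h(154,166)=(154*31+166)%997=952 h(99,288)=(99*31+288)%997=366 -> [980, 952, 366]
L3: h(980,952)=(980*31+952)%997=425 h(366,366)=(366*31+366)%997=745 -> [425, 745]
L4: h(425,745)=(425*31+745)%997=959 -> [959]

Answer: 959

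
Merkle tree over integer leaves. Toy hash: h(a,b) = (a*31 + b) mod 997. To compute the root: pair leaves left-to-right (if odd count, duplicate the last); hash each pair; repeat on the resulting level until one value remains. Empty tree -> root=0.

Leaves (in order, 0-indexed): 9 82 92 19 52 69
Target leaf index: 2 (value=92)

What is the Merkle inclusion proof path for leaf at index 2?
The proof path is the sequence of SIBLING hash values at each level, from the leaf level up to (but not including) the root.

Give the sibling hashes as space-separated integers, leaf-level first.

Answer: 19 361 951

Derivation:
L0 (leaves): [9, 82, 92, 19, 52, 69], target index=2
L1: h(9,82)=(9*31+82)%997=361 [pair 0] h(92,19)=(92*31+19)%997=877 [pair 1] h(52,69)=(52*31+69)%997=684 [pair 2] -> [361, 877, 684]
  Sibling for proof at L0: 19
L2: h(361,877)=(361*31+877)%997=104 [pair 0] h(684,684)=(684*31+684)%997=951 [pair 1] -> [104, 951]
  Sibling for proof at L1: 361
L3: h(104,951)=(104*31+951)%997=187 [pair 0] -> [187]
  Sibling for proof at L2: 951
Root: 187
Proof path (sibling hashes from leaf to root): [19, 361, 951]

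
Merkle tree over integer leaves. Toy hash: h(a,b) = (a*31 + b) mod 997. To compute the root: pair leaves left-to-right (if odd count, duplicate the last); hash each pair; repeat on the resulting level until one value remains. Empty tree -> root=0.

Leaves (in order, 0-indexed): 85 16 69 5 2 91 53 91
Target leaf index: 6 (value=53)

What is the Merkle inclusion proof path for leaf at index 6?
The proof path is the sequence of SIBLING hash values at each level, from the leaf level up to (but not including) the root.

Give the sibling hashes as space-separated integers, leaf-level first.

Answer: 91 153 577

Derivation:
L0 (leaves): [85, 16, 69, 5, 2, 91, 53, 91], target index=6
L1: h(85,16)=(85*31+16)%997=657 [pair 0] h(69,5)=(69*31+5)%997=150 [pair 1] h(2,91)=(2*31+91)%997=153 [pair 2] h(53,91)=(53*31+91)%997=737 [pair 3] -> [657, 150, 153, 737]
  Sibling for proof at L0: 91
L2: h(657,150)=(657*31+150)%997=577 [pair 0] h(153,737)=(153*31+737)%997=495 [pair 1] -> [577, 495]
  Sibling for proof at L1: 153
L3: h(577,495)=(577*31+495)%997=436 [pair 0] -> [436]
  Sibling for proof at L2: 577
Root: 436
Proof path (sibling hashes from leaf to root): [91, 153, 577]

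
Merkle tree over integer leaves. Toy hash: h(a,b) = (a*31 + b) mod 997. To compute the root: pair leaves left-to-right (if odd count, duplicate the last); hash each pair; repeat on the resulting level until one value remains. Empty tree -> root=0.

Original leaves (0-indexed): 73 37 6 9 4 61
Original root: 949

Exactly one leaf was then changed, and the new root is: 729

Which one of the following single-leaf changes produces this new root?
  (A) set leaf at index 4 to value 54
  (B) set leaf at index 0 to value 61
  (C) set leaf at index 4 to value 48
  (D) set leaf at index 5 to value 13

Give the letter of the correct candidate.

Original leaves: [73, 37, 6, 9, 4, 61]
Target new root: 729
Try each candidate change and compute the resulting root:
Candidate A: set leaf[4] = 54 -> leaves = [73, 37, 6, 9, 54, 61]
  L0: [73, 37, 6, 9, 54, 61]
  L1: h(73,37)=(73*31+37)%997=306 h(6,9)=(6*31+9)%997=195 h(54,61)=(54*31+61)%997=738 -> [306, 195, 738]
  L2: h(306,195)=(306*31+195)%997=708 h(738,738)=(738*31+738)%997=685 -> [708, 685]
  L3: h(708,685)=(708*31+685)%997=699 -> [699]
  root = 699 != target 729
Candidate B: set leaf[0] = 61 -> leaves = [61, 37, 6, 9, 4, 61]
  L0: [61, 37, 6, 9, 4, 61]
  L1: h(61,37)=(61*31+37)%997=931 h(6,9)=(6*31+9)%997=195 h(4,61)=(4*31+61)%997=185 -> [931, 195, 185]
  L2: h(931,195)=(931*31+195)%997=143 h(185,185)=(185*31+185)%997=935 -> [143, 935]
  L3: h(143,935)=(143*31+935)%997=383 -> [383]
  root = 383 != target 729
Candidate C: set leaf[4] = 48 -> leaves = [73, 37, 6, 9, 48, 61]
  L0: [73, 37, 6, 9, 48, 61]
  L1: h(73,37)=(73*31+37)%997=306 h(6,9)=(6*31+9)%997=195 h(48,61)=(48*31+61)%997=552 -> [306, 195, 552]
  L2: h(306,195)=(306*31+195)%997=708 h(552,552)=(552*31+552)%997=715 -> [708, 715]
  L3: h(708,715)=(708*31+715)%997=729 -> [729]
  root = 729 == target 729  ** MATCH **
Candidate D: set leaf[5] = 13 -> leaves = [73, 37, 6, 9, 4, 13]
  L0: [73, 37, 6, 9, 4, 13]
  L1: h(73,37)=(73*31+37)%997=306 h(6,9)=(6*31+9)%997=195 h(4,13)=(4*31+13)%997=137 -> [306, 195, 137]
  L2: h(306,195)=(306*31+195)%997=708 h(137,137)=(137*31+137)%997=396 -> [708, 396]
  L3: h(708,396)=(708*31+396)%997=410 -> [410]
  root = 410 != target 729
Candidate C produces the target root.

Answer: C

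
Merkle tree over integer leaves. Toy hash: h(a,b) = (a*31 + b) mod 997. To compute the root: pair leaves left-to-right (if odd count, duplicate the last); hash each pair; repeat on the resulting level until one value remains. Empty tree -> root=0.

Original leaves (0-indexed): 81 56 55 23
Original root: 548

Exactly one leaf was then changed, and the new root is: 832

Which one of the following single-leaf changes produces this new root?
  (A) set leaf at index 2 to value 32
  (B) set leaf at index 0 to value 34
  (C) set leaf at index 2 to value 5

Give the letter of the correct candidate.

Original leaves: [81, 56, 55, 23]
Target new root: 832
Try each candidate change and compute the resulting root:
Candidate A: set leaf[2] = 32 -> leaves = [81, 56, 32, 23]
  L0: [81, 56, 32, 23]
  L1: h(81,56)=(81*31+56)%997=573 h(32,23)=(32*31+23)%997=18 -> [573, 18]
  L2: h(573,18)=(573*31+18)%997=832 -> [832]
  root = 832 == target 832  ** MATCH **
Candidate B: set leaf[0] = 34 -> leaves = [34, 56, 55, 23]
  L0: [34, 56, 55, 23]
  L1: h(34,56)=(34*31+56)%997=113 h(55,23)=(55*31+23)%997=731 -> [113, 731]
  L2: h(113,731)=(113*31+731)%997=246 -> [246]
  root = 246 != target 832
Candidate C: set leaf[2] = 5 -> leaves = [81, 56, 5, 23]
  L0: [81, 56, 5, 23]
  L1: h(81,56)=(81*31+56)%997=573 h(5,23)=(5*31+23)%997=178 -> [573, 178]
  L2: h(573,178)=(573*31+178)%997=992 -> [992]
  root = 992 != target 832
Candidate A produces the target root.

Answer: A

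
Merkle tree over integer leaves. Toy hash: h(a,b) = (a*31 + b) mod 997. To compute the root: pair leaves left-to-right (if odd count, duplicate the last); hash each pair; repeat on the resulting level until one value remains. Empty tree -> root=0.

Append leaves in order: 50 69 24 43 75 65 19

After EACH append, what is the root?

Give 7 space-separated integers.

Answer: 50 622 110 129 42 719 931

Derivation:
After append 50 (leaves=[50]):
  L0: [50]
  root=50
After append 69 (leaves=[50, 69]):
  L0: [50, 69]
  L1: h(50,69)=(50*31+69)%997=622 -> [622]
  root=622
After append 24 (leaves=[50, 69, 24]):
  L0: [50, 69, 24]
  L1: h(50,69)=(50*31+69)%997=622 h(24,24)=(24*31+24)%997=768 -> [622, 768]
  L2: h(622,768)=(622*31+768)%997=110 -> [110]
  root=110
After append 43 (leaves=[50, 69, 24, 43]):
  L0: [50, 69, 24, 43]
  L1: h(50,69)=(50*31+69)%997=622 h(24,43)=(24*31+43)%997=787 -> [622, 787]
  L2: h(622,787)=(622*31+787)%997=129 -> [129]
  root=129
After append 75 (leaves=[50, 69, 24, 43, 75]):
  L0: [50, 69, 24, 43, 75]
  L1: h(50,69)=(50*31+69)%997=622 h(24,43)=(24*31+43)%997=787 h(75,75)=(75*31+75)%997=406 -> [622, 787, 406]
  L2: h(622,787)=(622*31+787)%997=129 h(406,406)=(406*31+406)%997=31 -> [129, 31]
  L3: h(129,31)=(129*31+31)%997=42 -> [42]
  root=42
After append 65 (leaves=[50, 69, 24, 43, 75, 65]):
  L0: [50, 69, 24, 43, 75, 65]
  L1: h(50,69)=(50*31+69)%997=622 h(24,43)=(24*31+43)%997=787 h(75,65)=(75*31+65)%997=396 -> [622, 787, 396]
  L2: h(622,787)=(622*31+787)%997=129 h(396,396)=(396*31+396)%997=708 -> [129, 708]
  L3: h(129,708)=(129*31+708)%997=719 -> [719]
  root=719
After append 19 (leaves=[50, 69, 24, 43, 75, 65, 19]):
  L0: [50, 69, 24, 43, 75, 65, 19]
  L1: h(50,69)=(50*31+69)%997=622 h(24,43)=(24*31+43)%997=787 h(75,65)=(75*31+65)%997=396 h(19,19)=(19*31+19)%997=608 -> [622, 787, 396, 608]
  L2: h(622,787)=(622*31+787)%997=129 h(396,608)=(396*31+608)%997=920 -> [129, 920]
  L3: h(129,920)=(129*31+920)%997=931 -> [931]
  root=931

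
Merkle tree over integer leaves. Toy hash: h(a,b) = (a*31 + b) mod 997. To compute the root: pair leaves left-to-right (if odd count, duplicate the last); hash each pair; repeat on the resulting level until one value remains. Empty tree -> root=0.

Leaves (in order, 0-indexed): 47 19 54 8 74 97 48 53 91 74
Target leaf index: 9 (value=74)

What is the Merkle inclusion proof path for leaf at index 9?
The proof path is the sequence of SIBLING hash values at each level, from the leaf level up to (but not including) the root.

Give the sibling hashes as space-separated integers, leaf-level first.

L0 (leaves): [47, 19, 54, 8, 74, 97, 48, 53, 91, 74], target index=9
L1: h(47,19)=(47*31+19)%997=479 [pair 0] h(54,8)=(54*31+8)%997=685 [pair 1] h(74,97)=(74*31+97)%997=397 [pair 2] h(48,53)=(48*31+53)%997=544 [pair 3] h(91,74)=(91*31+74)%997=901 [pair 4] -> [479, 685, 397, 544, 901]
  Sibling for proof at L0: 91
L2: h(479,685)=(479*31+685)%997=579 [pair 0] h(397,544)=(397*31+544)%997=887 [pair 1] h(901,901)=(901*31+901)%997=916 [pair 2] -> [579, 887, 916]
  Sibling for proof at L1: 901
L3: h(579,887)=(579*31+887)%997=890 [pair 0] h(916,916)=(916*31+916)%997=399 [pair 1] -> [890, 399]
  Sibling for proof at L2: 916
L4: h(890,399)=(890*31+399)%997=73 [pair 0] -> [73]
  Sibling for proof at L3: 890
Root: 73
Proof path (sibling hashes from leaf to root): [91, 901, 916, 890]

Answer: 91 901 916 890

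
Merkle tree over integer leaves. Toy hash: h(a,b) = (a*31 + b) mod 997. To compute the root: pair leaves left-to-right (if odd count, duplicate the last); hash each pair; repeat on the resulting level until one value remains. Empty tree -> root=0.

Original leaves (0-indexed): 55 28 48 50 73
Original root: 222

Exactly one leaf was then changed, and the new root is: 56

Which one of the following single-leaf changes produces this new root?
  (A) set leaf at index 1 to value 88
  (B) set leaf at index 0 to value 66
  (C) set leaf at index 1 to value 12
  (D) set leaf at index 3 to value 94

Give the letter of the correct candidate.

Original leaves: [55, 28, 48, 50, 73]
Target new root: 56
Try each candidate change and compute the resulting root:
Candidate A: set leaf[1] = 88 -> leaves = [55, 88, 48, 50, 73]
  L0: [55, 88, 48, 50, 73]
  L1: h(55,88)=(55*31+88)%997=796 h(48,50)=(48*31+50)%997=541 h(73,73)=(73*31+73)%997=342 -> [796, 541, 342]
  L2: h(796,541)=(796*31+541)%997=292 h(342,342)=(342*31+342)%997=974 -> [292, 974]
  L3: h(292,974)=(292*31+974)%997=56 -> [56]
  root = 56 == target 56  ** MATCH **
Candidate B: set leaf[0] = 66 -> leaves = [66, 28, 48, 50, 73]
  L0: [66, 28, 48, 50, 73]
  L1: h(66,28)=(66*31+28)%997=80 h(48,50)=(48*31+50)%997=541 h(73,73)=(73*31+73)%997=342 -> [80, 541, 342]
  L2: h(80,541)=(80*31+541)%997=30 h(342,342)=(342*31+342)%997=974 -> [30, 974]
  L3: h(30,974)=(30*31+974)%997=907 -> [907]
  root = 907 != target 56
Candidate C: set leaf[1] = 12 -> leaves = [55, 12, 48, 50, 73]
  L0: [55, 12, 48, 50, 73]
  L1: h(55,12)=(55*31+12)%997=720 h(48,50)=(48*31+50)%997=541 h(73,73)=(73*31+73)%997=342 -> [720, 541, 342]
  L2: h(720,541)=(720*31+541)%997=927 h(342,342)=(342*31+342)%997=974 -> [927, 974]
  L3: h(927,974)=(927*31+974)%997=798 -> [798]
  root = 798 != target 56
Candidate D: set leaf[3] = 94 -> leaves = [55, 28, 48, 94, 73]
  L0: [55, 28, 48, 94, 73]
  L1: h(55,28)=(55*31+28)%997=736 h(48,94)=(48*31+94)%997=585 h(73,73)=(73*31+73)%997=342 -> [736, 585, 342]
  L2: h(736,585)=(736*31+585)%997=470 h(342,342)=(342*31+342)%997=974 -> [470, 974]
  L3: h(470,974)=(470*31+974)%997=589 -> [589]
  root = 589 != target 56
Candidate A produces the target root.

Answer: A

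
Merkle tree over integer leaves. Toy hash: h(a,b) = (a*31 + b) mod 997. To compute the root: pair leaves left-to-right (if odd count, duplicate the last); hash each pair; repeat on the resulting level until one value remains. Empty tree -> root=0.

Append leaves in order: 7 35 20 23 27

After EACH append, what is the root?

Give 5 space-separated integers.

Answer: 7 252 476 479 623

Derivation:
After append 7 (leaves=[7]):
  L0: [7]
  root=7
After append 35 (leaves=[7, 35]):
  L0: [7, 35]
  L1: h(7,35)=(7*31+35)%997=252 -> [252]
  root=252
After append 20 (leaves=[7, 35, 20]):
  L0: [7, 35, 20]
  L1: h(7,35)=(7*31+35)%997=252 h(20,20)=(20*31+20)%997=640 -> [252, 640]
  L2: h(252,640)=(252*31+640)%997=476 -> [476]
  root=476
After append 23 (leaves=[7, 35, 20, 23]):
  L0: [7, 35, 20, 23]
  L1: h(7,35)=(7*31+35)%997=252 h(20,23)=(20*31+23)%997=643 -> [252, 643]
  L2: h(252,643)=(252*31+643)%997=479 -> [479]
  root=479
After append 27 (leaves=[7, 35, 20, 23, 27]):
  L0: [7, 35, 20, 23, 27]
  L1: h(7,35)=(7*31+35)%997=252 h(20,23)=(20*31+23)%997=643 h(27,27)=(27*31+27)%997=864 -> [252, 643, 864]
  L2: h(252,643)=(252*31+643)%997=479 h(864,864)=(864*31+864)%997=729 -> [479, 729]
  L3: h(479,729)=(479*31+729)%997=623 -> [623]
  root=623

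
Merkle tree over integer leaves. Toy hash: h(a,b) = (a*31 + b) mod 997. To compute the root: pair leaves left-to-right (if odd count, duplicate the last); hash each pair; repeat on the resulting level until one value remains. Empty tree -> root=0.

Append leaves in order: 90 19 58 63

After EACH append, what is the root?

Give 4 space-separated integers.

After append 90 (leaves=[90]):
  L0: [90]
  root=90
After append 19 (leaves=[90, 19]):
  L0: [90, 19]
  L1: h(90,19)=(90*31+19)%997=815 -> [815]
  root=815
After append 58 (leaves=[90, 19, 58]):
  L0: [90, 19, 58]
  L1: h(90,19)=(90*31+19)%997=815 h(58,58)=(58*31+58)%997=859 -> [815, 859]
  L2: h(815,859)=(815*31+859)%997=202 -> [202]
  root=202
After append 63 (leaves=[90, 19, 58, 63]):
  L0: [90, 19, 58, 63]
  L1: h(90,19)=(90*31+19)%997=815 h(58,63)=(58*31+63)%997=864 -> [815, 864]
  L2: h(815,864)=(815*31+864)%997=207 -> [207]
  root=207

Answer: 90 815 202 207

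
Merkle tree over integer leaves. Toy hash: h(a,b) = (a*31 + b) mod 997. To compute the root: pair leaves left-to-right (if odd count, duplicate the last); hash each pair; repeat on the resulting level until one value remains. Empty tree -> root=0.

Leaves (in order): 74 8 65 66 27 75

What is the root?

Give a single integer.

L0: [74, 8, 65, 66, 27, 75]
L1: h(74,8)=(74*31+8)%997=308 h(65,66)=(65*31+66)%997=87 h(27,75)=(27*31+75)%997=912 -> [308, 87, 912]
L2: h(308,87)=(308*31+87)%997=662 h(912,912)=(912*31+912)%997=271 -> [662, 271]
L3: h(662,271)=(662*31+271)%997=853 -> [853]

Answer: 853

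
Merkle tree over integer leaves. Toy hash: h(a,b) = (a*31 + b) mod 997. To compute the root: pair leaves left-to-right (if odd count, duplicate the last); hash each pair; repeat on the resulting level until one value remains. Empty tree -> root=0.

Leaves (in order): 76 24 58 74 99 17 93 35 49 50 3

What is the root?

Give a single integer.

L0: [76, 24, 58, 74, 99, 17, 93, 35, 49, 50, 3]
L1: h(76,24)=(76*31+24)%997=386 h(58,74)=(58*31+74)%997=875 h(99,17)=(99*31+17)%997=95 h(93,35)=(93*31+35)%997=924 h(49,50)=(49*31+50)%997=572 h(3,3)=(3*31+3)%997=96 -> [386, 875, 95, 924, 572, 96]
L2: h(386,875)=(386*31+875)%997=877 h(95,924)=(95*31+924)%997=878 h(572,96)=(572*31+96)%997=879 -> [877, 878, 879]
L3: h(877,878)=(877*31+878)%997=149 h(879,879)=(879*31+879)%997=212 -> [149, 212]
L4: h(149,212)=(149*31+212)%997=843 -> [843]

Answer: 843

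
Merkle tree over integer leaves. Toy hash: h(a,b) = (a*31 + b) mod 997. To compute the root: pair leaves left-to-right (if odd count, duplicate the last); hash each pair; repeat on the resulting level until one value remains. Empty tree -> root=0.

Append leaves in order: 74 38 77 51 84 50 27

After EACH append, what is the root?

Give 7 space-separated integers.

After append 74 (leaves=[74]):
  L0: [74]
  root=74
After append 38 (leaves=[74, 38]):
  L0: [74, 38]
  L1: h(74,38)=(74*31+38)%997=338 -> [338]
  root=338
After append 77 (leaves=[74, 38, 77]):
  L0: [74, 38, 77]
  L1: h(74,38)=(74*31+38)%997=338 h(77,77)=(77*31+77)%997=470 -> [338, 470]
  L2: h(338,470)=(338*31+470)%997=978 -> [978]
  root=978
After append 51 (leaves=[74, 38, 77, 51]):
  L0: [74, 38, 77, 51]
  L1: h(74,38)=(74*31+38)%997=338 h(77,51)=(77*31+51)%997=444 -> [338, 444]
  L2: h(338,444)=(338*31+444)%997=952 -> [952]
  root=952
After append 84 (leaves=[74, 38, 77, 51, 84]):
  L0: [74, 38, 77, 51, 84]
  L1: h(74,38)=(74*31+38)%997=338 h(77,51)=(77*31+51)%997=444 h(84,84)=(84*31+84)%997=694 -> [338, 444, 694]
  L2: h(338,444)=(338*31+444)%997=952 h(694,694)=(694*31+694)%997=274 -> [952, 274]
  L3: h(952,274)=(952*31+274)%997=873 -> [873]
  root=873
After append 50 (leaves=[74, 38, 77, 51, 84, 50]):
  L0: [74, 38, 77, 51, 84, 50]
  L1: h(74,38)=(74*31+38)%997=338 h(77,51)=(77*31+51)%997=444 h(84,50)=(84*31+50)%997=660 -> [338, 444, 660]
  L2: h(338,444)=(338*31+444)%997=952 h(660,660)=(660*31+660)%997=183 -> [952, 183]
  L3: h(952,183)=(952*31+183)%997=782 -> [782]
  root=782
After append 27 (leaves=[74, 38, 77, 51, 84, 50, 27]):
  L0: [74, 38, 77, 51, 84, 50, 27]
  L1: h(74,38)=(74*31+38)%997=338 h(77,51)=(77*31+51)%997=444 h(84,50)=(84*31+50)%997=660 h(27,27)=(27*31+27)%997=864 -> [338, 444, 660, 864]
  L2: h(338,444)=(338*31+444)%997=952 h(660,864)=(660*31+864)%997=387 -> [952, 387]
  L3: h(952,387)=(952*31+387)%997=986 -> [986]
  root=986

Answer: 74 338 978 952 873 782 986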